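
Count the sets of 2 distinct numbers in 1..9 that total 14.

2

2 distinct digits from 1–9 sum between 3 and 17.
Enumerating: {5,9}, {6,8}.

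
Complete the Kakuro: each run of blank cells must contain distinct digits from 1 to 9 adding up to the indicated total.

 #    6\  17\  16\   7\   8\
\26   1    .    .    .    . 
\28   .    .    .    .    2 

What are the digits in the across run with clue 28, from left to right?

17 in 2 cells must be {8,9}; 16 in 2 cells must be {7,9}.
R1C5 = 8 − 2 = 6 completes the 8 down.
R2C1 = 6 − 1 = 5 completes the 6 down.
No cell is forced outright now. R2C4 can only be 4 or 6 (the digits allowed by both its 28 across and its 7 down). If R2C4 = 6: then R1C4 would have to be in {2,3,4,7,8,9} for the 26 across but in {1} for the 7 down — contradiction. So R2C4 = 4.
R1C4 = 7 − 4 = 3 completes the 7 down.
R2C3 = 9: the only remaining digit allowed by both the 28 across and the 16 down.
R1C2 = 9: the only remaining digit allowed by both the 26 across and the 17 down.
R1C3 = 26 − 19 = 7 completes the 26 across.
R2C2 = 28 − 20 = 8 completes the 28 across.

5, 8, 9, 4, 2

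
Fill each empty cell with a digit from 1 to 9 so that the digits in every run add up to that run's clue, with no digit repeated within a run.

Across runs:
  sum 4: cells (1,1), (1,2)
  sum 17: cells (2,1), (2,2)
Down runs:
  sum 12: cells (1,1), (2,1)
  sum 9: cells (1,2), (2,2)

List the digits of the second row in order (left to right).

9 8

4 in 2 cells must be {1,3}; 17 in 2 cells must be {8,9}.
The 4 across and the 12 down share only 3, so (1,1) = 3.
(1,2) = 4 − 3 = 1 completes the 4 across.
(2,1) = 12 − 3 = 9 completes the 12 down.
(2,2) = 17 − 9 = 8 completes the 17 across.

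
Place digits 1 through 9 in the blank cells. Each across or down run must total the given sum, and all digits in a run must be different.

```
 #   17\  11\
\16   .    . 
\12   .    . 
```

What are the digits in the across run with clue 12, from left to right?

8, 4

16 in 2 cells must be {7,9}; 17 in 2 cells must be {8,9}.
The 16 across and the 17 down share only 9, so R1C1 = 9.
R1C2 = 16 − 9 = 7 completes the 16 across.
R2C1 = 17 − 9 = 8 completes the 17 down.
R2C2 = 12 − 8 = 4 completes the 12 across.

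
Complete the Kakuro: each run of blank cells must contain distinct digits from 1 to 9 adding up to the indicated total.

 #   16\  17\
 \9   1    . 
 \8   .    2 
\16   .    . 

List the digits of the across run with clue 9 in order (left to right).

1 8

16 in 2 cells must be {7,9}.
R1C2 = 9 − 1 = 8 completes the 9 across.
R2C1 = 8 − 2 = 6 completes the 8 across.
R3C1 = 16 − 7 = 9 completes the 16 down.
R3C2 = 16 − 9 = 7 completes the 16 across.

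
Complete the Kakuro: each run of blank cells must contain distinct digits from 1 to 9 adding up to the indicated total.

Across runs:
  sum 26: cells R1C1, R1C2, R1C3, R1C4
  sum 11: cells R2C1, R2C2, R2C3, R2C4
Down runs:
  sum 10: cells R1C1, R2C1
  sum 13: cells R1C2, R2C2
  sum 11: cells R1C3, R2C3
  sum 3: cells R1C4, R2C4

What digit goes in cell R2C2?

5

11 in 4 cells must be {1,2,3,5}; 3 in 2 cells must be {1,2}.
Only 2 fits R1C4 under both its across sum 26 and down sum 3.
The 11 across and the 13 down share only 5, so R2C2 = 5.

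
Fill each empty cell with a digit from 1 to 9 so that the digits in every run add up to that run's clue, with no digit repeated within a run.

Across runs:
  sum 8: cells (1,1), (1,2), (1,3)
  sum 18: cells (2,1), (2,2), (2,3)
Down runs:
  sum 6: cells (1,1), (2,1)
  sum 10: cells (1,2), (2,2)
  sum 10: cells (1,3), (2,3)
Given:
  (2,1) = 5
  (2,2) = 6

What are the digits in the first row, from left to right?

(1,1) = 6 − 5 = 1 completes the 6 down.
(1,2) = 10 − 6 = 4 completes the 10 down.
(1,3) = 8 − 5 = 3 completes the 8 across.
(2,3) = 18 − 11 = 7 completes the 18 across.

1 4 3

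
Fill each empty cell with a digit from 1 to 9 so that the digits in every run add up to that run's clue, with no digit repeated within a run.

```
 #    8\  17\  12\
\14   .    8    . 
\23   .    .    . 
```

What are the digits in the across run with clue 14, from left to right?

23 in 3 cells must be {6,8,9}; 17 in 2 cells must be {8,9}.
Intersecting the 23 across with the 8 down forces R2C1 = 6.
R2C2 = 17 − 8 = 9 completes the 17 down.
R2C3 = 23 − 15 = 8 completes the 23 across.
R1C1 = 8 − 6 = 2 completes the 8 down.
R1C3 = 14 − 10 = 4 completes the 14 across.

2, 8, 4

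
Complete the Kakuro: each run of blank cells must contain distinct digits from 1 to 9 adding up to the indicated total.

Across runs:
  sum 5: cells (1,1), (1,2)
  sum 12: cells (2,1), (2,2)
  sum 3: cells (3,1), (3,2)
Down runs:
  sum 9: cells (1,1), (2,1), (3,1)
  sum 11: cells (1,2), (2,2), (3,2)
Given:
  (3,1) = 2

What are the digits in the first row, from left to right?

3 in 2 cells must be {1,2}.
(3,2) = 3 − 2 = 1 completes the 3 across.
Nothing is forced directly, so branch on (2,1), whose candidates are 3 or 4. If (2,1) = 3: that forces (1,1) = 4, after which (1,2) would have to be in {1} for the 5 across but in {2,3,4,6,7,8} for the 11 down — contradiction. So (2,1) = 4.
(1,1) = 9 − 6 = 3 completes the 9 down.
(1,2) = 5 − 3 = 2 completes the 5 across.
(2,2) = 12 − 4 = 8 completes the 12 across.

3 2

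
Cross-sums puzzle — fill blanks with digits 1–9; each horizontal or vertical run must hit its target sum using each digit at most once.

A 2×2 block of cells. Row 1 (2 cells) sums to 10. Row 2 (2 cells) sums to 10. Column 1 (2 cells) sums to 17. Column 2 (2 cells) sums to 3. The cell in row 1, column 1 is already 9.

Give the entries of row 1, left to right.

17 in 2 cells must be {8,9}; 3 in 2 cells must be {1,2}.
(1,2) = 10 − 9 = 1 completes the 10 across.
(2,1) = 17 − 9 = 8 completes the 17 down.
(2,2) = 10 − 8 = 2 completes the 10 across.

9, 1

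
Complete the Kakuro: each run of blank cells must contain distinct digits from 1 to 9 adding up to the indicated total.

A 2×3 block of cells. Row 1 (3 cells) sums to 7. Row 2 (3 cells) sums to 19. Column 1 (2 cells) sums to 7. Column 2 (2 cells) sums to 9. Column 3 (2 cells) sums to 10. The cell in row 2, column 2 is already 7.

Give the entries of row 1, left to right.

4 2 1

7 in 3 cells must be {1,2,4}.
(1,2) = 9 − 7 = 2 completes the 9 down.
No cell is forced outright now. (2,1) can only be 3 or 4 (the digits allowed by both its 19 across and its 7 down). If (2,1) = 4: then (1,1) would have to be in {1,4} for the 7 across but in {3} for the 7 down — contradiction. So (2,1) = 3.
(1,1) = 7 − 3 = 4 completes the 7 down.
(1,3) = 7 − 6 = 1 completes the 7 across.
(2,3) = 19 − 10 = 9 completes the 19 across.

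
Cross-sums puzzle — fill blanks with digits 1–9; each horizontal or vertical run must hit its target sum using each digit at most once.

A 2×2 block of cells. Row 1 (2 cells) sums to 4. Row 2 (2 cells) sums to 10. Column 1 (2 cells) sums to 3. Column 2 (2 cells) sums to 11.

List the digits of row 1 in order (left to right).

1 3

4 in 2 cells must be {1,3}; 3 in 2 cells must be {1,2}.
The 4 across and the 3 down share only 1, so (1,1) = 1.
(1,2) = 4 − 1 = 3 completes the 4 across.
(2,1) = 3 − 1 = 2 completes the 3 down.
(2,2) = 10 − 2 = 8 completes the 10 across.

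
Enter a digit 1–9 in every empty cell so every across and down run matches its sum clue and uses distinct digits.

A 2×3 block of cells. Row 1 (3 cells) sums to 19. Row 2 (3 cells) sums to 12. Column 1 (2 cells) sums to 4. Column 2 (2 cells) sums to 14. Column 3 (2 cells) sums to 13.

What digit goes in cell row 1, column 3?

7

4 in 2 cells must be {1,3}.
The 19 across and the 4 down share only 3, so (1,1) = 3.
Given what's placed, (1,2) must be 9 to fit the 19 across and 14 down.
(1,3) = 19 − 12 = 7 completes the 19 across.
(2,1) = 4 − 3 = 1 completes the 4 down.
(2,2) = 14 − 9 = 5 completes the 14 down.
(2,3) = 12 − 6 = 6 completes the 12 across.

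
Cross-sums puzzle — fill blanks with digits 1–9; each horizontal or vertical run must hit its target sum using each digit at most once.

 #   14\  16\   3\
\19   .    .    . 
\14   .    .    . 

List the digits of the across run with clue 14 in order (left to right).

16 in 2 cells must be {7,9}; 3 in 2 cells must be {1,2}.
The 19 across and the 3 down share only 2, so R1C3 = 2.
R2C3 = 3 − 2 = 1 completes the 3 down.
Given what's placed, R1C2 must be 9 to fit the 19 across and 16 down.
R2C2 = 16 − 9 = 7 completes the 16 down.
R1C1 = 19 − 11 = 8 completes the 19 across.
R2C1 = 14 − 8 = 6 completes the 14 across.

6, 7, 1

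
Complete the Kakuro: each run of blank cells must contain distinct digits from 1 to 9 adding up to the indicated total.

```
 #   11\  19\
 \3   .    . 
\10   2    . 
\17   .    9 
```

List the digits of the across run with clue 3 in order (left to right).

1 2

3 in 2 cells must be {1,2}; 17 in 2 cells must be {8,9}.
R1C1 = 1: the only remaining digit allowed by both the 3 across and the 11 down.
R1C2 = 3 − 1 = 2 completes the 3 across.
R2C2 = 10 − 2 = 8 completes the 10 across.
R3C1 = 17 − 9 = 8 completes the 17 across.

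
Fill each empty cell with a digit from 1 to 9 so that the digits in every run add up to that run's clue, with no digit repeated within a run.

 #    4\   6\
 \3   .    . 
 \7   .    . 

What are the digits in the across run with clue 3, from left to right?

1 2

3 in 2 cells must be {1,2}; 4 in 2 cells must be {1,3}.
The 3 across and the 4 down share only 1, so R1C1 = 1.
R1C2 = 3 − 1 = 2 completes the 3 across.
R2C1 = 4 − 1 = 3 completes the 4 down.
R2C2 = 7 − 3 = 4 completes the 7 across.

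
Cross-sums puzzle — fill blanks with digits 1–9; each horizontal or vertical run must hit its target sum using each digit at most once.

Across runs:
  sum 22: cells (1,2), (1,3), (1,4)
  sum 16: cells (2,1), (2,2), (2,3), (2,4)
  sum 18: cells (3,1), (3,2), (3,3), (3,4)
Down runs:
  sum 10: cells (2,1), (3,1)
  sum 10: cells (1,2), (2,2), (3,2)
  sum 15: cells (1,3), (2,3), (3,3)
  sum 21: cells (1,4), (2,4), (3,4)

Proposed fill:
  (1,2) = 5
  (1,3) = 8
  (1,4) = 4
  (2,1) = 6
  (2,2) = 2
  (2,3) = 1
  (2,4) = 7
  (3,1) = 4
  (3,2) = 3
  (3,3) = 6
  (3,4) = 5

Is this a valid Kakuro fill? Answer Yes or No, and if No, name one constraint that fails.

No — the across run (1,2)–(1,4) sums to 17, not 22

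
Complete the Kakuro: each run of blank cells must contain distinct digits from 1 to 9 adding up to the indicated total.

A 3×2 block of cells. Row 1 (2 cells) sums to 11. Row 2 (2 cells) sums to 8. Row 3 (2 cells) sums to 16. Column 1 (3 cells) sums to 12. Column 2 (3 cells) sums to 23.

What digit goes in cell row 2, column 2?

6

16 in 2 cells must be {7,9}; 23 in 3 cells must be {6,8,9}.
The 8 across and the 23 down share only 6, so (2,2) = 6.
Given what's placed, (3,2) must be 9 to fit the 16 across and 23 down.
(1,2) = 23 − 15 = 8 completes the 23 down.
(2,1) = 8 − 6 = 2 completes the 8 across.
(3,1) = 16 − 9 = 7 completes the 16 across.
(1,1) = 11 − 8 = 3 completes the 11 across.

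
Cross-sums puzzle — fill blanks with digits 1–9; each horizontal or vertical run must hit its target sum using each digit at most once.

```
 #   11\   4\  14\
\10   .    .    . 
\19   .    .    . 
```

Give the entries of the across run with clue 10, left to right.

4 in 2 cells must be {1,3}.
The 19 across and the 4 down share only 3, so R2C2 = 3.
Given what's placed, R2C3 must be 9 to fit the 19 across and 14 down.
R1C2 = 4 − 3 = 1 completes the 4 down.
R1C3 = 14 − 9 = 5 completes the 14 down.
R2C1 = 19 − 12 = 7 completes the 19 across.
R1C1 = 10 − 6 = 4 completes the 10 across.

4, 1, 5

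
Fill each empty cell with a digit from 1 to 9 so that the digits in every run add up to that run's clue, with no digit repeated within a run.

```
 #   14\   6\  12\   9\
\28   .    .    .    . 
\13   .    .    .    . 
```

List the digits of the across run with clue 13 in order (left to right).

Nothing is forced directly, so branch on R2C1, whose candidates are 5 or 6. If R2C1 = 6: that forces R1C1 = 8, R2C3 = 4, after which R1C3 would have to be in {4,5,6,7,9} for the 28 across but in {8} for the 12 down — contradiction. So R2C1 = 5.
R1C1 = 14 − 5 = 9 completes the 14 down.
Nothing is forced directly, so branch on R1C2, whose candidates are 4 or 5. If R1C2 = 4: then R2C2 would have to be in {1,3,4} for the 13 across but in {2} for the 6 down — contradiction. So R1C2 = 5.
R1C3 = 8: the only remaining digit allowed by both the 28 across and the 12 down.
R1C4 = 28 − 22 = 6 completes the 28 across.
R2C2 = 6 − 5 = 1 completes the 6 down.
R2C3 = 12 − 8 = 4 completes the 12 down.
R2C4 = 13 − 10 = 3 completes the 13 across.

5 1 4 3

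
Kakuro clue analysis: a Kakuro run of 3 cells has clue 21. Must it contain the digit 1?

No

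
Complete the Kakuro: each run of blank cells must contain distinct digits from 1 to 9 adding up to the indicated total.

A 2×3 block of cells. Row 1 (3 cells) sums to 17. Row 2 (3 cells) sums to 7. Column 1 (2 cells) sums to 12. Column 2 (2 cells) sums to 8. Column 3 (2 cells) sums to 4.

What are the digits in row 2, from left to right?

7 in 3 cells must be {1,2,4}; 4 in 2 cells must be {1,3}.
The 7 across and the 12 down share only 4, so (2,1) = 4.
Given what's placed, (2,3) must be 1 to fit the 7 across and 4 down.
(1,1) = 12 − 4 = 8 completes the 12 down.
(1,3) = 4 − 1 = 3 completes the 4 down.
(2,2) = 7 − 5 = 2 completes the 7 across.
(1,2) = 17 − 11 = 6 completes the 17 across.

4 2 1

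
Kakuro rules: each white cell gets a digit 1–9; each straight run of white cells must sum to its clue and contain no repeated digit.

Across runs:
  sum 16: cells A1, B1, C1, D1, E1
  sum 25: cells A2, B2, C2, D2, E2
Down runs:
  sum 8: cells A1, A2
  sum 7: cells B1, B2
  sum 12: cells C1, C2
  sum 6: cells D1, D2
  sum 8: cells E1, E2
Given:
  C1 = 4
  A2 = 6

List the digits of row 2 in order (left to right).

6 4 8 5 2

16 in 5 cells must be {1,2,3,4,6}.
A1 = 8 − 6 = 2 completes the 8 down.
D1 = 1: the only remaining digit allowed by both the 16 across and the 6 down.
C2 = 12 − 4 = 8 completes the 12 down.
D2 = 6 − 1 = 5 completes the 6 down.
E2 = 2: the only remaining digit allowed by both the 25 across and the 8 down.
E1 = 8 − 2 = 6 completes the 8 down.
B2 = 25 − 21 = 4 completes the 25 across.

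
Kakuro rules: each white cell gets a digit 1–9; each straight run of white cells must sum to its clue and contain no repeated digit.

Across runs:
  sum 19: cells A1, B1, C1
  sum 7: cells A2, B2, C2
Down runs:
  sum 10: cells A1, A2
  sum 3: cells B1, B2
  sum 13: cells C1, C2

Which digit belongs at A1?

8

7 in 3 cells must be {1,2,4}; 3 in 2 cells must be {1,2}.
The 19 across and the 3 down share only 2, so B1 = 2.
B2 = 3 − 2 = 1 completes the 3 down.
Given what's placed, C2 must be 4 to fit the 7 across and 13 down.
C1 = 13 − 4 = 9 completes the 13 down.
A2 = 7 − 5 = 2 completes the 7 across.
A1 = 19 − 11 = 8 completes the 19 across.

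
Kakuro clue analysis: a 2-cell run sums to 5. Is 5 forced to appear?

Counterexample: {1,4} sums to 5 without using 5.

No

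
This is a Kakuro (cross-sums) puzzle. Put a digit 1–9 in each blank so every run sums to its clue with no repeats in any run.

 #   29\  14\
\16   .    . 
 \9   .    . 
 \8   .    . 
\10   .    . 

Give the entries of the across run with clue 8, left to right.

7, 1

16 in 2 cells must be {7,9}; 29 in 4 cells must be {5,7,8,9}.
Only 7 fits R1C2 under both its across sum 16 and down sum 14.
R1C1 = 16 − 7 = 9 completes the 16 across.
Nothing is forced directly, so branch on R3C1, whose candidates are 5 or 7. If R3C1 = 5: then R3C2 would have to be in {3} for the 8 across but in {1,2,4} for the 14 down — contradiction. So R3C1 = 7.
R3C2 = 8 − 7 = 1 completes the 8 across.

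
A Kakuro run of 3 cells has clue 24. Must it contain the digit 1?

No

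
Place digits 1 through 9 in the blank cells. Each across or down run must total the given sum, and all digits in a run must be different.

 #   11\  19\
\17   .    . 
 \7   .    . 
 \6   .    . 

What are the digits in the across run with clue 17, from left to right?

17 in 2 cells must be {8,9}.
The 17 across and the 11 down share only 8, so R1C1 = 8.
R1C2 = 17 − 8 = 9 completes the 17 across.
Nothing is forced directly, so branch on R2C1, whose candidates are 1 or 2. If R2C1 = 2: then R2C2 would have to be in {5} for the 7 across but in {2,3,4,6,7,8} for the 19 down — contradiction. So R2C1 = 1.
R2C2 = 7 − 1 = 6 completes the 7 across.
R3C1 = 11 − 9 = 2 completes the 11 down.
R3C2 = 6 − 2 = 4 completes the 6 across.

8, 9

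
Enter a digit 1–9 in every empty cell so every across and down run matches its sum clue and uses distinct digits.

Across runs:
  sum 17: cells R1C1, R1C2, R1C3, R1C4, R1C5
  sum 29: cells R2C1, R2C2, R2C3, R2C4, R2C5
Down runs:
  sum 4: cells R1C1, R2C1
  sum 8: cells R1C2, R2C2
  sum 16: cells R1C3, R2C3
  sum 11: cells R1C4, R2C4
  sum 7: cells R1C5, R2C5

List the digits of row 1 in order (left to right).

1 2 7 4 3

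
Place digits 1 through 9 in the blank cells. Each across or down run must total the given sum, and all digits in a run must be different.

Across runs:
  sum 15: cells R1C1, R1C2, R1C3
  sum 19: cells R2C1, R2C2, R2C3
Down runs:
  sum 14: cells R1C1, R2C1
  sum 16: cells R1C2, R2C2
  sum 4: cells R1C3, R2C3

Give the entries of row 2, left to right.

16 in 2 cells must be {7,9}; 4 in 2 cells must be {1,3}.
The 19 across and the 4 down share only 3, so R2C3 = 3.
R1C3 = 4 − 3 = 1 completes the 4 down.
Given what's placed, R2C1 must be 9 to fit the 19 across and 14 down.
R2C2 = 19 − 12 = 7 completes the 19 across.
R1C1 = 14 − 9 = 5 completes the 14 down.
R1C2 = 15 − 6 = 9 completes the 15 across.

9, 7, 3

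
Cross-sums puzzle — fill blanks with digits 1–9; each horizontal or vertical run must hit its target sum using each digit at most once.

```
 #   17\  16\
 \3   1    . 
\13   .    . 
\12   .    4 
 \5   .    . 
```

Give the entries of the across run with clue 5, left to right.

2, 3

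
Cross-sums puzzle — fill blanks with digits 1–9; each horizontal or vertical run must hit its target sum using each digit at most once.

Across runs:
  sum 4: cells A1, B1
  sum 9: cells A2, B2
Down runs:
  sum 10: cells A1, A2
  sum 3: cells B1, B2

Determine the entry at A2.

4 in 2 cells must be {1,3}; 3 in 2 cells must be {1,2}.
The 4 across and the 3 down share only 1, so B1 = 1.
B2 = 3 − 1 = 2 completes the 3 down.
A1 = 4 − 1 = 3 completes the 4 across.
A2 = 9 − 2 = 7 completes the 9 across.

7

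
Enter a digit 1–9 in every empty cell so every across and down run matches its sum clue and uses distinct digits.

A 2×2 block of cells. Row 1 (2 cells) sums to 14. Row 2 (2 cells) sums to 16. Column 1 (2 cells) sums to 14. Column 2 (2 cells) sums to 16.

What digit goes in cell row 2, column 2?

16 in 2 cells must be {7,9}.
The 14 across and the 16 down share only 9, so (1,2) = 9.
The 16 across and the 14 down share only 9, so (2,1) = 9.
(2,2) = 16 − 9 = 7 completes the 16 across.
(1,1) = 14 − 9 = 5 completes the 14 across.

7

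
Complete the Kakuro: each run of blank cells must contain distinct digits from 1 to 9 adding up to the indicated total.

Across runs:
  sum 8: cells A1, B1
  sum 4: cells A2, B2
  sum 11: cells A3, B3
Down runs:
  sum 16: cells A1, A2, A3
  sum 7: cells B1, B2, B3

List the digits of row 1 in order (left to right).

4 in 2 cells must be {1,3}; 7 in 3 cells must be {1,2,4}.
The 4 across and the 7 down share only 1, so B2 = 1.
Given what's placed, B1 must be 2 to fit the 8 across and 7 down.
A2 = 4 − 1 = 3 completes the 4 across.
B3 = 7 − 3 = 4 completes the 7 down.
A1 = 8 − 2 = 6 completes the 8 across.
A3 = 11 − 4 = 7 completes the 11 across.

6 2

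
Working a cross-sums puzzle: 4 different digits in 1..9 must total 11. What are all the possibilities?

{1,2,3,5}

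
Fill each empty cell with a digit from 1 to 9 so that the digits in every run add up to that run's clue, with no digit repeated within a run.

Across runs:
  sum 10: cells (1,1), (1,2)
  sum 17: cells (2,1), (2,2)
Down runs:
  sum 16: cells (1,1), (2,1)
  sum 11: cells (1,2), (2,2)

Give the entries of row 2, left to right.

17 in 2 cells must be {8,9}; 16 in 2 cells must be {7,9}.
The 17 across and the 16 down share only 9, so (2,1) = 9.
(2,2) = 17 − 9 = 8 completes the 17 across.
(1,1) = 16 − 9 = 7 completes the 16 down.
(1,2) = 10 − 7 = 3 completes the 10 across.

9, 8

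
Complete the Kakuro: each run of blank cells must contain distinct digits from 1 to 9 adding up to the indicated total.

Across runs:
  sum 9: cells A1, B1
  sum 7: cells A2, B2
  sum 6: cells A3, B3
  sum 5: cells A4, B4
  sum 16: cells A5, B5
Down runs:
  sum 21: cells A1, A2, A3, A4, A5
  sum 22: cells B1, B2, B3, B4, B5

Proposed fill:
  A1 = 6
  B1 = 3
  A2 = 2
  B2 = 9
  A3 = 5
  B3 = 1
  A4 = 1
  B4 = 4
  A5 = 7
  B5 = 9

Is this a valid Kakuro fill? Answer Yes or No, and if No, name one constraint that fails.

No — the down run B1–B5 sums to 26, not 22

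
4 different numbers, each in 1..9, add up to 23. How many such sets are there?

4 distinct digits from 1–9 sum between 10 and 30.

9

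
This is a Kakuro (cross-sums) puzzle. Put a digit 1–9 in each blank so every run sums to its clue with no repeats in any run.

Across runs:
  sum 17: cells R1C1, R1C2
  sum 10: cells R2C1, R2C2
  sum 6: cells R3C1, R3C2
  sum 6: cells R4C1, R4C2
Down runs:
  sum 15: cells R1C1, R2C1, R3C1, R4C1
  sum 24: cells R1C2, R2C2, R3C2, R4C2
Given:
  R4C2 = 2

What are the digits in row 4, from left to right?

4, 2

17 in 2 cells must be {8,9}.
R3C2 = 5: the only remaining digit allowed by both the 6 across and the 24 down.
R4C1 = 6 − 2 = 4 completes the 6 across.
Given what's placed, R1C1 must be 8 to fit the 17 across and 15 down.
R1C2 = 17 − 8 = 9 completes the 17 across.
R2C2 = 24 − 16 = 8 completes the 24 down.
R3C1 = 6 − 5 = 1 completes the 6 across.
R2C1 = 10 − 8 = 2 completes the 10 across.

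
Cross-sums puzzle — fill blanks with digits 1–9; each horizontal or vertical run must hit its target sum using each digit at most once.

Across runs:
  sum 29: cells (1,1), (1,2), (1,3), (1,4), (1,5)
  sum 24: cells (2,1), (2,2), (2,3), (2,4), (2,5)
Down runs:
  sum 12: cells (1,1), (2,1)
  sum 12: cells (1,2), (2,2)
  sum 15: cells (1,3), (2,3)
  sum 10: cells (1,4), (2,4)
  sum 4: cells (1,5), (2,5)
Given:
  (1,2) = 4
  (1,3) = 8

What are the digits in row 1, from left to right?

7 4 8 9 1

4 in 2 cells must be {1,3}.
(2,2) = 12 − 4 = 8 completes the 12 down.
(2,3) = 15 − 8 = 7 completes the 15 down.
No cell is forced outright now. (1,5) can only be 1 or 3 (the digits allowed by both its 29 across and its 4 down). If (1,5) = 3: that forces (1,4) = 9, (2,4) = 1, after which (2,5) would have to be in {2,3,5,6} for the 24 across but in {1} for the 4 down — contradiction. So (1,5) = 1.
(2,5) = 4 − 1 = 3 completes the 4 down.
Nothing is forced directly, so branch on (2,1), whose candidates are 4 or 5. If (2,1) = 4: then (1,1) would have to be in {7,9} for the 29 across but in {8} for the 12 down — contradiction. So (2,1) = 5.
(1,1) = 12 − 5 = 7 completes the 12 down.
(1,4) = 29 − 20 = 9 completes the 29 across.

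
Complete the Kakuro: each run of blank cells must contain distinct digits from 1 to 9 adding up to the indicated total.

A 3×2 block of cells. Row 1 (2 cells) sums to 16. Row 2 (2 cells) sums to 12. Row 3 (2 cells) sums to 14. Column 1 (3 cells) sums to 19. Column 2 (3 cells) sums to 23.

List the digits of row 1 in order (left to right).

16 in 2 cells must be {7,9}; 23 in 3 cells must be {6,8,9}.
The 16 across and the 23 down share only 9, so (1,2) = 9.
Given what's placed, (2,2) must be 8 to fit the 12 across and 23 down.
(3,2) = 23 − 17 = 6 completes the 23 down.
(1,1) = 16 − 9 = 7 completes the 16 across.
(2,1) = 12 − 8 = 4 completes the 12 across.
(3,1) = 14 − 6 = 8 completes the 14 across.

7 9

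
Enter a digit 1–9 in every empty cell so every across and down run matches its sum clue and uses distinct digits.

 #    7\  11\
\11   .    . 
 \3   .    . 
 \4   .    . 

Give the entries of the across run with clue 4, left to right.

1, 3

3 in 2 cells must be {1,2}; 4 in 2 cells must be {1,3}; 7 in 3 cells must be {1,2,4}.
The 4 across and the 7 down share only 1, so R3C1 = 1.
R3C2 = 4 − 1 = 3 completes the 4 across.
Given what's placed, R2C1 must be 2 to fit the 3 across and 7 down.
R2C2 = 3 − 2 = 1 completes the 3 across.
R1C1 = 7 − 3 = 4 completes the 7 down.
R1C2 = 11 − 4 = 7 completes the 11 across.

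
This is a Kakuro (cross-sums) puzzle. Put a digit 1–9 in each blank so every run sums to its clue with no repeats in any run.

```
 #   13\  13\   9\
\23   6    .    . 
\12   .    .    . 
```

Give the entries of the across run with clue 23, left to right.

23 in 3 cells must be {6,8,9}.
R1C3 = 8: the only remaining digit allowed by both the 23 across and the 9 down.
R2C1 = 13 − 6 = 7 completes the 13 down.
R2C2 = 4: the only remaining digit allowed by both the 12 across and the 13 down.
R2C3 = 12 − 11 = 1 completes the 12 across.
R1C2 = 23 − 14 = 9 completes the 23 across.

6, 9, 8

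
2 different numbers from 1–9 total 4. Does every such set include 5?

No

The only way to make 4 from 2 distinct digits is {1,3}, which does not contain 5.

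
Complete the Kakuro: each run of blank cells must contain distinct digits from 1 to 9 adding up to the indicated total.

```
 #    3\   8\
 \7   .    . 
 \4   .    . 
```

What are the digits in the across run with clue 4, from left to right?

1 3

4 in 2 cells must be {1,3}; 3 in 2 cells must be {1,2}.
The 4 across and the 3 down share only 1, so R2C1 = 1.
R2C2 = 4 − 1 = 3 completes the 4 across.
R1C1 = 3 − 1 = 2 completes the 3 down.
R1C2 = 7 − 2 = 5 completes the 7 across.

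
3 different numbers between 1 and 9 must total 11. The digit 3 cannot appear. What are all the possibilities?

{1,2,8}; {1,4,6}; {2,4,5}

3 distinct digits from 1–9 sum between 6 and 24.
Dropping sets that contain 3.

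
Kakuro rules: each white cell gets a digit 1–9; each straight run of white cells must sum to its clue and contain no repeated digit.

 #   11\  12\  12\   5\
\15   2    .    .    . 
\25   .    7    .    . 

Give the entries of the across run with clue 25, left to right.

9, 7, 5, 4

R1C2 = 12 − 7 = 5 completes the 12 down.
Given what's placed, R1C3 must be 7 to fit the 15 across and 12 down.
R1C4 = 15 − 14 = 1 completes the 15 across.
R2C1 = 11 − 2 = 9 completes the 11 down.
R2C3 = 12 − 7 = 5 completes the 12 down.
R2C4 = 25 − 21 = 4 completes the 25 across.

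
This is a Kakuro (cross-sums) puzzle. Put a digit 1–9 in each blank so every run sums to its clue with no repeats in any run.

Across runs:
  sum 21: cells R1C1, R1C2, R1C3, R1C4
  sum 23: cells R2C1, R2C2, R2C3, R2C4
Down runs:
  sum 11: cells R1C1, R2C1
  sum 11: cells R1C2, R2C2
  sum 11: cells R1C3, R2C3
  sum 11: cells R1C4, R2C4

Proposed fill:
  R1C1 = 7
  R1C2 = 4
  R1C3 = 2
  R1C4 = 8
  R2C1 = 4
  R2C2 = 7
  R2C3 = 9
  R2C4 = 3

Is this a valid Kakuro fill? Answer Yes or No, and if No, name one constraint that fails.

Across: 7+4+2+8=21; 4+7+9+3=23. Down: 7+4=11; 4+7=11; 2+9=11; 8+3=11. No digit repeats within any run.

Yes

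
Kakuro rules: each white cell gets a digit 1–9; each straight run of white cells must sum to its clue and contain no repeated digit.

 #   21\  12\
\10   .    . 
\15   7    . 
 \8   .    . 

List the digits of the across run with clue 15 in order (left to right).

R2C2 = 15 − 7 = 8 completes the 15 across.
Nothing is forced directly, so branch on R1C2, whose candidates are 1 or 3. If R1C2 = 3: then R1C1 would have to be in {7} for the 10 across but in {5,6,8,9} for the 21 down — contradiction. So R1C2 = 1.
R1C1 = 10 − 1 = 9 completes the 10 across.
R3C1 = 21 − 16 = 5 completes the 21 down.
R3C2 = 8 − 5 = 3 completes the 8 across.

7 8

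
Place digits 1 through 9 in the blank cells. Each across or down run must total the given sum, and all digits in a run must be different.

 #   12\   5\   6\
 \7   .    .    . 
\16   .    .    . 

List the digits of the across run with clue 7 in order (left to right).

4 2 1

7 in 3 cells must be {1,2,4}.
The 7 across and the 12 down share only 4, so R1C1 = 4.
R2C1 = 12 − 4 = 8 completes the 12 down.
Nothing is forced directly, so branch on R1C2, whose candidates are 1 or 2. If R1C2 = 1: that forces R1C3 = 2, after which R2C2 would have to be in {1,2,3,5,6,7} for the 16 across but in {4} for the 5 down — contradiction. So R1C2 = 2.
R1C3 = 7 − 6 = 1 completes the 7 across.
R2C2 = 5 − 2 = 3 completes the 5 down.
R2C3 = 16 − 11 = 5 completes the 16 across.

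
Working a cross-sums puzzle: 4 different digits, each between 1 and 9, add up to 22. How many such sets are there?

4 distinct digits from 1–9 sum between 10 and 30.

11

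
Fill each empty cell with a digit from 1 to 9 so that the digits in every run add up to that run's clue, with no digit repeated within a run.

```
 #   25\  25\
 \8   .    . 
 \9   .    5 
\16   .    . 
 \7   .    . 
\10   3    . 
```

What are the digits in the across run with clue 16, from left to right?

16 in 2 cells must be {7,9}.
R2C1 = 9 − 5 = 4 completes the 9 across.
R5C2 = 10 − 3 = 7 completes the 10 across.
R3C2 = 9: the only remaining digit allowed by both the 16 across and the 25 down.
R3C1 = 16 − 9 = 7 completes the 16 across.

7, 9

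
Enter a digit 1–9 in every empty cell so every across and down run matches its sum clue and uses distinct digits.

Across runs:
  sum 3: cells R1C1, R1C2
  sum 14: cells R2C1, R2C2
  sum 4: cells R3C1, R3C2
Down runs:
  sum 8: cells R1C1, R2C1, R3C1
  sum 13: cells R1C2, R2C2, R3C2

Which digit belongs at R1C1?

2

3 in 2 cells must be {1,2}; 4 in 2 cells must be {1,3}.
The 14 across and the 8 down share only 5, so R2C1 = 5.
R2C2 = 14 − 5 = 9 completes the 14 across.
Given what's placed, R3C1 must be 1 to fit the 4 across and 8 down.
R3C2 = 4 − 1 = 3 completes the 4 across.
R1C1 = 8 − 6 = 2 completes the 8 down.
R1C2 = 3 − 2 = 1 completes the 3 across.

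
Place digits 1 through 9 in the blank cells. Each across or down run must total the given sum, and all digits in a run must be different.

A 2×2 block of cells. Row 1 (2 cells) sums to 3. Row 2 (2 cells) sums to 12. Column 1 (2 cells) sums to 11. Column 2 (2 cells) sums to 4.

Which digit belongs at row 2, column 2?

3

3 in 2 cells must be {1,2}; 4 in 2 cells must be {1,3}.
The 3 across and the 11 down share only 2, so (1,1) = 2.
(1,2) = 3 − 2 = 1 completes the 3 across.
(2,1) = 11 − 2 = 9 completes the 11 down.
(2,2) = 12 − 9 = 3 completes the 12 across.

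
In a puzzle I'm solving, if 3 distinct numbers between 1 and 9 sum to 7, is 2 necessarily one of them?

The only way to make 7 from 3 distinct digits is {1,2,4}, which contains 2.

Yes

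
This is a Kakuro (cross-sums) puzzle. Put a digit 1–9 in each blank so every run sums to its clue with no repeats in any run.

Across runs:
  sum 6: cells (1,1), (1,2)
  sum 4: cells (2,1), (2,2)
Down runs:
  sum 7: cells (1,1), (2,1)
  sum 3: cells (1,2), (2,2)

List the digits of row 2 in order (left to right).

3, 1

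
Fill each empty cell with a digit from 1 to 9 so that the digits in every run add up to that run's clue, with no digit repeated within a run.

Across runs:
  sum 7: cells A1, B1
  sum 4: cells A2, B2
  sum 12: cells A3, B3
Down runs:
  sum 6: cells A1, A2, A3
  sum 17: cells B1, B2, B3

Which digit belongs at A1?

2

4 in 2 cells must be {1,3}; 6 in 3 cells must be {1,2,3}.
The 12 across and the 6 down share only 3, so A3 = 3.
B3 = 12 − 3 = 9 completes the 12 across.
Given what's placed, A2 must be 1 to fit the 4 across and 6 down.
B2 = 4 − 1 = 3 completes the 4 across.
A1 = 6 − 4 = 2 completes the 6 down.
B1 = 7 − 2 = 5 completes the 7 across.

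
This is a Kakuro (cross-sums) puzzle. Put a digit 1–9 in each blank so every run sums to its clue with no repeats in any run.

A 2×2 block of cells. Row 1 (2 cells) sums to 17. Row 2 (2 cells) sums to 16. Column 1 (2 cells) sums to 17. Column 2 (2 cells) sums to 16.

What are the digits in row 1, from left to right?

17 in 2 cells must be {8,9}; 16 in 2 cells must be {7,9}.
The 17 across and the 16 down share only 9, so (1,2) = 9.
The 16 across and the 17 down share only 9, so (2,1) = 9.
(2,2) = 16 − 9 = 7 completes the 16 across.
(1,1) = 17 − 9 = 8 completes the 17 across.

8 9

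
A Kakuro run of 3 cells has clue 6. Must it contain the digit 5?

The only way to make 6 from 3 distinct digits is {1,2,3}, which does not contain 5.

No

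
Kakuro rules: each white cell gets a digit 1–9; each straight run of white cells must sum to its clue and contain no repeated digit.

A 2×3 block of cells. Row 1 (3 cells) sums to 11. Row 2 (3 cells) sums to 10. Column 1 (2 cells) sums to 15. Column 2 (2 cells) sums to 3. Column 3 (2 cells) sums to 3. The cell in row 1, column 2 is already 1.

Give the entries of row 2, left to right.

3 in 2 cells must be {1,2}.
(1,3) = 2: the only remaining digit allowed by both the 11 across and the 3 down.
(2,2) = 3 − 1 = 2 completes the 3 down.
(2,3) = 3 − 2 = 1 completes the 3 down.
(1,1) = 11 − 3 = 8 completes the 11 across.
(2,1) = 10 − 3 = 7 completes the 10 across.

7 2 1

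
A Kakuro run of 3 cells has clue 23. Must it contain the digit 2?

No

The only way to make 23 from 3 distinct digits is {6,8,9}, which does not contain 2.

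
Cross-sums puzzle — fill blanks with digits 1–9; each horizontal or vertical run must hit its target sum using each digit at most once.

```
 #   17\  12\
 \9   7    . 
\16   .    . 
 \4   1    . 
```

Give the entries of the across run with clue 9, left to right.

16 in 2 cells must be {7,9}; 4 in 2 cells must be {1,3}.
R1C2 = 9 − 7 = 2 completes the 9 across.
R2C1 = 17 − 8 = 9 completes the 17 down.
R2C2 = 16 − 9 = 7 completes the 16 across.
R3C2 = 4 − 1 = 3 completes the 4 across.

7 2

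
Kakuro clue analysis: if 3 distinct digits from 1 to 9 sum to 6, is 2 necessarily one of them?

Yes

The only way to make 6 from 3 distinct digits is {1,2,3}, which contains 2.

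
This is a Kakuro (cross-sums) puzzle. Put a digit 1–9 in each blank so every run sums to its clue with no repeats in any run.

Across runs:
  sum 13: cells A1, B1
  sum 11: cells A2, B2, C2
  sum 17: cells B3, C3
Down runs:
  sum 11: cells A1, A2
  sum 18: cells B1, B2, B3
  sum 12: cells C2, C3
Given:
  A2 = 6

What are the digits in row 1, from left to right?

17 in 2 cells must be {8,9}.
A1 = 11 − 6 = 5 completes the 11 down.
B1 = 13 − 5 = 8 completes the 13 across.
B3 = 9: the only remaining digit allowed by both the 17 across and the 18 down.
C3 = 17 − 9 = 8 completes the 17 across.
B2 = 18 − 17 = 1 completes the 18 down.
C2 = 11 − 7 = 4 completes the 11 across.

5 8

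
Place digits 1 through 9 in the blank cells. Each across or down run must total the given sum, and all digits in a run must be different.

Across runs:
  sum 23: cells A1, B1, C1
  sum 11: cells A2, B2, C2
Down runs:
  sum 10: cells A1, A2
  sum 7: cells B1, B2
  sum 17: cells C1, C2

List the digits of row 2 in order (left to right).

2 1 8

23 in 3 cells must be {6,8,9}; 17 in 2 cells must be {8,9}.
The 23 across and the 7 down share only 6, so B1 = 6.
B2 = 7 − 6 = 1 completes the 7 down.
Given what's placed, C2 must be 8 to fit the 11 across and 17 down.
C1 = 17 − 8 = 9 completes the 17 down.
A2 = 11 − 9 = 2 completes the 11 across.
A1 = 23 − 15 = 8 completes the 23 across.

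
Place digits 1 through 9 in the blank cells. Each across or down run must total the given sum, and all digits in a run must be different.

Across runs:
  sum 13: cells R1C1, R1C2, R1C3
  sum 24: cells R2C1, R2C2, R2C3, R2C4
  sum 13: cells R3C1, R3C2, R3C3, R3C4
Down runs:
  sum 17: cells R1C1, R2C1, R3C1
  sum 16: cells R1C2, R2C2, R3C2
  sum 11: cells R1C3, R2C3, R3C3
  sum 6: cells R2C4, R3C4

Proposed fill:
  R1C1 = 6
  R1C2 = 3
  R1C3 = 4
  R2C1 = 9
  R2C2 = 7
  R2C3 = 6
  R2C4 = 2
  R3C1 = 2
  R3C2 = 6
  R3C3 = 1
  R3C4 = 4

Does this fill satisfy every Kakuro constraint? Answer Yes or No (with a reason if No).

Across: 6+3+4=13; 9+7+6+2=24; 2+6+1+4=13. Down: 6+9+2=17; 3+7+6=16; 4+6+1=11; 2+4=6. No digit repeats within any run.

Yes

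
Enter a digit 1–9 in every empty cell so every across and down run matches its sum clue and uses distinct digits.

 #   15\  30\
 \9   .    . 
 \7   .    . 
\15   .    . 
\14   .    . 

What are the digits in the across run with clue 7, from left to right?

30 in 4 cells must be {6,7,8,9}.
Only 6 fits R2C2 under both its across sum 7 and down sum 30.
R2C1 = 7 − 6 = 1 completes the 7 across.

1 6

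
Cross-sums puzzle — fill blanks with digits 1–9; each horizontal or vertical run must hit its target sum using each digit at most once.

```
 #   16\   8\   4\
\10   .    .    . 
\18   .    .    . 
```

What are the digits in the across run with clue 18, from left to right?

9 6 3

16 in 2 cells must be {7,9}; 4 in 2 cells must be {1,3}.
The 10 across and the 16 down share only 7, so R1C1 = 7.
Given what's placed, R1C3 must be 1 to fit the 10 across and 4 down.
R2C1 = 16 − 7 = 9 completes the 16 down.
R2C3 = 4 − 1 = 3 completes the 4 down.
R1C2 = 10 − 8 = 2 completes the 10 across.
R2C2 = 18 − 12 = 6 completes the 18 across.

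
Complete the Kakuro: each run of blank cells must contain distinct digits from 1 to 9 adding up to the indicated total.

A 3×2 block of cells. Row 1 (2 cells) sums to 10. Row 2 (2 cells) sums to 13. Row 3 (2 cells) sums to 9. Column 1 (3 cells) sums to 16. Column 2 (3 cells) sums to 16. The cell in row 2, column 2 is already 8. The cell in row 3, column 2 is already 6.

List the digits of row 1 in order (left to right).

8 2

(1,2) = 16 − 14 = 2 completes the 16 down.
(2,1) = 13 − 8 = 5 completes the 13 across.
(3,1) = 9 − 6 = 3 completes the 9 across.
(1,1) = 10 − 2 = 8 completes the 10 across.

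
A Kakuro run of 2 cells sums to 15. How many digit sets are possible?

2

2 distinct digits from 1–9 sum between 3 and 17.
Enumerating: {6,9}, {7,8}.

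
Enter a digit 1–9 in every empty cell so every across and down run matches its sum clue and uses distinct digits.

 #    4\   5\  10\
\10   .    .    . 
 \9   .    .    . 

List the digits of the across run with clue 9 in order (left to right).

3, 2, 4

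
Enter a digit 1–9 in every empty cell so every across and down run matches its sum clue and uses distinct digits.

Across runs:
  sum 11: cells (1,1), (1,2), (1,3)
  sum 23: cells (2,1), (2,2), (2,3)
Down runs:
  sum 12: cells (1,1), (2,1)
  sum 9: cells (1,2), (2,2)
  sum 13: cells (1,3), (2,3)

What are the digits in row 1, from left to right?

3 1 7

23 in 3 cells must be {6,8,9}.
Nothing is forced directly, so branch on (2,2), whose candidates are 6 or 8. If (2,2) = 6: that forces (1,2) = 3, (1,1) = 7, after which (1,3) would have to be in {1} for the 11 across but in {4,5,6,7,8,9} for the 13 down — contradiction. So (2,2) = 8.
(1,2) = 9 − 8 = 1 completes the 9 down.
Given what's placed, (2,1) must be 9 to fit the 23 across and 12 down.
(2,3) = 23 − 17 = 6 completes the 23 across.
(1,1) = 12 − 9 = 3 completes the 12 down.
(1,3) = 11 − 4 = 7 completes the 11 across.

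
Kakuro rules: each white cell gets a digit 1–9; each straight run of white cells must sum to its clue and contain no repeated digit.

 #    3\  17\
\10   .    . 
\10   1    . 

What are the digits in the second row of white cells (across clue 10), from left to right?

1, 9

3 in 2 cells must be {1,2}; 17 in 2 cells must be {8,9}.
R1C1 = 3 − 1 = 2 completes the 3 down.
R1C2 = 10 − 2 = 8 completes the 10 across.
R2C2 = 10 − 1 = 9 completes the 10 across.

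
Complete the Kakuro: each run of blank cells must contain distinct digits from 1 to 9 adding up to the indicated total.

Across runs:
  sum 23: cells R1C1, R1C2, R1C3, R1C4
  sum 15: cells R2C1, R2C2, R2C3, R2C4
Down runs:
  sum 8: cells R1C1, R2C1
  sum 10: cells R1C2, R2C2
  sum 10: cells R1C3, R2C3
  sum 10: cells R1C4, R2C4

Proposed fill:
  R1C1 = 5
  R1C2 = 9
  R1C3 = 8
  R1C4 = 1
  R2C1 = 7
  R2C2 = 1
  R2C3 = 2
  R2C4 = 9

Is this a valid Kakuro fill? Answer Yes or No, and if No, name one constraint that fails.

No — the across run R2C1–R2C4 sums to 19, not 15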